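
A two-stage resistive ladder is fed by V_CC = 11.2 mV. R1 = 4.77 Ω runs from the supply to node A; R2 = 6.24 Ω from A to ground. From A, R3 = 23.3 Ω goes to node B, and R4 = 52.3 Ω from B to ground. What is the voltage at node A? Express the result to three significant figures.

Node A sees R2 in parallel with the series input of stage 2, R3 + R4 = 75.60 Ω.
R2 ‖ (R3+R4) = 5.764 Ω.
V_A = 11.2 × 5.764/(4.77 + 5.764) = 6.129 mV.

V_A ≈ 6.13 mV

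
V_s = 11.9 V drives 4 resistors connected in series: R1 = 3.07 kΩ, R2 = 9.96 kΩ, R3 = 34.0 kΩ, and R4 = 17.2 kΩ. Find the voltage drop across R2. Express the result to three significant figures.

V ≈ 1.85 V

Series total: ΣR = 3.07 + 9.96 + 34.0 + 17.2 = 64.23 kΩ.
V = V_s · R/ΣR = 11.9 × 0.1551 = 1.845 V.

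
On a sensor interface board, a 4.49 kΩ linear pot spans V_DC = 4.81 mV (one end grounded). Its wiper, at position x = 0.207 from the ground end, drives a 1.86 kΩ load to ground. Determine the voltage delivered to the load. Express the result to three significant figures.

Lower segment x·R_p = 0.9294 kΩ; upper segment (1−x)·R_p = 3.561 kΩ.
R_L loads the lower segment: effective lower R = 0.6197 kΩ.
Loaded-divider output: V_out = 4.81 × 0.1483 = 0.7131 mV.

V_out ≈ 0.713 mV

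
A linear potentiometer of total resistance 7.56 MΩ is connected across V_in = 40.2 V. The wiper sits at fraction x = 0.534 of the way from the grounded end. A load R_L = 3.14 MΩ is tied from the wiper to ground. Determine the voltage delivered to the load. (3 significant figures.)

V_out ≈ 13.4 V

Split the track: R_lower = x·R_p = 4.037 MΩ, R_upper = (1−x)·R_p = 3.523 MΩ.
(x·R_p) ‖ R_L = 1.766 MΩ.
Loaded-divider output: V_out = 40.2 × 0.3339 = 13.42 V.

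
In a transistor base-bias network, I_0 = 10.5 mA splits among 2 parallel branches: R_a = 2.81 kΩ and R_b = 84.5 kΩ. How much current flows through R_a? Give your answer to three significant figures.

For two parallel branches, I_k = I_0 · (other R)/(sum of R).
I(R_a) = 10.5 × 84.5/(2.81 + 84.5) = 10.5 × 0.9678 = 10.16 mA.

I ≈ 10.2 mA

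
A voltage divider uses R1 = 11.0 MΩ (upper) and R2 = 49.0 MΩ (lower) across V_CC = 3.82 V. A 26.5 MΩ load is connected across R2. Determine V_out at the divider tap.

First combine the lower leg with the load: R2 ‖ R_L = 17.20 MΩ.
Then V_out = V_CC · R2'/(R1 + R2') = 3.82 × 17.20/28.20 = 2.330 V.
(Unloaded it would be 3.12 V; the load pulls it down.)

V_out ≈ 2.33 V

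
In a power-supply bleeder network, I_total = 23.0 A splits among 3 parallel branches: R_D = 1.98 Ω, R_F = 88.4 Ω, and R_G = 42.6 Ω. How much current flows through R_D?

Total conductance ΣG = 1/1.98 + 1/88.4 + 1/42.6 = 0.5398 (units of 1/Ω).
Current divider: I(R_D) = I_total · G_k/ΣG = 23.0 × (0.5051/0.5398) = 23.0 × 0.9356 = 21.52 A.

I ≈ 21.5 A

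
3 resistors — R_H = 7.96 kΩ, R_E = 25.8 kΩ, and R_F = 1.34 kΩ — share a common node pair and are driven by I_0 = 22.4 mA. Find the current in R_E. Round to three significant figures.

I ≈ 0.953 mA

Conductances: ΣG = 1/7.96 + 1/25.8 + 1/1.34 = 0.9107 (1/kΩ).
Current divider: I(R_E) = I_0 · G_k/ΣG = 22.4 × (0.03876/0.9107) = 22.4 × 0.04256 = 0.9534 mA.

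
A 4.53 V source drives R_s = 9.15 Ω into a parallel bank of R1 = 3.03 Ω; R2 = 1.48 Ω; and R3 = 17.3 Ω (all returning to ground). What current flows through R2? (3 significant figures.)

Equivalent of the parallel group: R_p = 0.9403 Ω.
V_A by voltage divider: V_A = 4.53 × 0.9403/(9.15 + 0.9403) = 0.4221 V.
Branch current I = V_A/R2 = 0.4221/1.48 = 0.2852 A.

I ≈ 0.285 A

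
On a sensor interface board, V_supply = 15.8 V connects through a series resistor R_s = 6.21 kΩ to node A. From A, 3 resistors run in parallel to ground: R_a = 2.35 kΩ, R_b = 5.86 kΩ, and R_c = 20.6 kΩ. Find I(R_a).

Equivalent of the parallel group: R_p = 1.551 kΩ.
V_A by voltage divider: V_A = 15.8 × 1.551/(6.21 + 1.551) = 3.158 V.
Branch current I = V_A/R_a = 3.158/2.35 = 1.344 mA.

I ≈ 1.34 mA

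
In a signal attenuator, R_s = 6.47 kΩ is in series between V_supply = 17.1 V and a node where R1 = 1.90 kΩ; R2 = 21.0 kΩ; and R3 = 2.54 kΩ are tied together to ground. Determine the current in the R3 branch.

I ≈ 0.927 mA

Parallel bank: R_p = 1/(1/1.90 + 1/21.0 + 1/2.54) = 1.033 kΩ.
V_A = 17.1 × 1.033/7.503 = 2.355 V.
I(R3) = V_A / R3 = 2.355/2.54 = 0.9272 mA.
(Equivalently: I_total = 2.279 mA, then current-divider fraction G_k/ΣG = 0.4069.)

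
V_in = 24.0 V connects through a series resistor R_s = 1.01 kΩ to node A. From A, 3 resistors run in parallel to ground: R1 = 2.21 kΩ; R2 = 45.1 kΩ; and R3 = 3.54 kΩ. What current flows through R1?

I ≈ 6.15 mA

Equivalent of the parallel group: R_p = 1.321 kΩ.
V_A = 24.0 × 1.321/2.331 = 13.60 V.
I(R1) = V_A / R1 = 13.60/2.21 = 6.154 mA.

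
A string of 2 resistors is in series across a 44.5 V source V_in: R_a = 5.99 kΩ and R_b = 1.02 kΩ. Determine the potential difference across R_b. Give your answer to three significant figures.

V ≈ 6.48 V

ΣR = 5.99 + 1.02 = 7.010 kΩ.
By the voltage-divider rule, V = 44.5 × 1.020/7.010 = 6.475 V.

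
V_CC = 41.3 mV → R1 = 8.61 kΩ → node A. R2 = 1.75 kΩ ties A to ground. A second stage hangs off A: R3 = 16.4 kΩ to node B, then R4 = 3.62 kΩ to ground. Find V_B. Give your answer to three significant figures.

V_B ≈ 1.18 mV

Node A sees R2 in parallel with the series input of stage 2, R3 + R4 = 20.02 kΩ.
R2 ‖ (R3+R4) = 1.609 kΩ.
First divider: V_A = V_CC · 1.609/(8.61 + 1.609) = 6.504 mV.
Stage 2 is unloaded, so V_B = V_A · R4/(R3+R4) = 6.504 × 3.62/20.02 = 1.176 mV.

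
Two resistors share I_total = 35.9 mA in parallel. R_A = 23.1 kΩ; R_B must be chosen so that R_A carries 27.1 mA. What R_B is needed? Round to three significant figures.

In a two-way split, I_A/I_total = R_B/(R_A + R_B).
With f = 0.7549, R_B = R_A · f/(1−f) = 23.1 × 3.080 = 71.14 kΩ.

R_B ≈ 71.1 kΩ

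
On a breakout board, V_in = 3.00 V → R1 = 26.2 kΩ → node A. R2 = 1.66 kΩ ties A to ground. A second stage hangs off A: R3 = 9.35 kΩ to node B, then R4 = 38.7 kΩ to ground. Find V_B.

Looking into the second stage from A: R3 + R4 = 48.05 kΩ appears in parallel with R2.
Effective lower resistance at A: R2 ‖ 48.05 = 1.605 kΩ.
So V_A = 3.00 × 0.05771 = 0.1731 V.
Stage 2 is unloaded, so V_B = V_A · R4/(R3+R4) = 0.1731 × 38.7/48.05 = 0.1394 V.

V_B ≈ 0.139 V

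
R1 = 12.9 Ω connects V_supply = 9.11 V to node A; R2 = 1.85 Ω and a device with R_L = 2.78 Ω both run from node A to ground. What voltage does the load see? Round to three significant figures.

V_out ≈ 0.722 V

First combine the lower leg with the load: R2 ‖ R_L = 1.111 Ω.
Voltage divider with the loaded lower leg: V_out = 9.11 × 1.111/(12.9 + 1.111) = 9.11 × 0.07928 = 0.7223 V.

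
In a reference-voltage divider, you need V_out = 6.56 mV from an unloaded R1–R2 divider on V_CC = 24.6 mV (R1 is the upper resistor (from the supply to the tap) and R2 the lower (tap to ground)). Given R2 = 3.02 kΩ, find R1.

V_out/V_CC = R2/(R1+R2) = 0.2667.
R1 = R2·(1/k − 1) = 3.02 × 2.750 = 8.305 kΩ.

R1 ≈ 8.31 kΩ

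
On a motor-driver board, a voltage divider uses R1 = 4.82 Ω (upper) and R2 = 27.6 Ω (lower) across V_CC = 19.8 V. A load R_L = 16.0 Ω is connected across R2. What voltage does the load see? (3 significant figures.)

V_out ≈ 13.4 V

R2 ‖ R_L = (27.6 × 16.0)/(27.6 + 16.0) = 10.13 Ω.
Now apply the divider: V_out = 19.8 × 0.6776 = 13.42 V.
(Unloaded it would be 16.9 V; the load pulls it down.)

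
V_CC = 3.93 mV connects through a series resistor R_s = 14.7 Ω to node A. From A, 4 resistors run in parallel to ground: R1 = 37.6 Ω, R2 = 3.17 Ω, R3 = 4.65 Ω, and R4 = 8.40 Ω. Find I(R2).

Combine the parallel branches: R_p = (1/37.6 + 1/3.17 + 1/4.65 + 1/8.40)⁻¹ = 1.479 Ω.
Node voltage V_A = V_CC · R_p/(R_s + R_p) = 3.93 × 0.09141 = 0.3592 mV.
Branch current I = V_A/R2 = 0.3592/3.17 = 0.1133 mA.

I ≈ 0.113 mA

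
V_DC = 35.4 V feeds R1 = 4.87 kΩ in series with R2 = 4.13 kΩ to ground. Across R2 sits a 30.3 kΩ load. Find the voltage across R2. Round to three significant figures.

R2 ‖ R_L = (4.13 × 30.3)/(4.13 + 30.3) = 3.635 kΩ.
Voltage divider with the loaded lower leg: V_out = 35.4 × 3.635/(4.87 + 3.635) = 35.4 × 0.4274 = 15.13 V.

V_out ≈ 15.1 V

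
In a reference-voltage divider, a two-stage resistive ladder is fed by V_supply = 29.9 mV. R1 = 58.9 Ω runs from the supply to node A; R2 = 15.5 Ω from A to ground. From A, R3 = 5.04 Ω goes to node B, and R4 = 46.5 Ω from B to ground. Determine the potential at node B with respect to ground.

Looking into the second stage from A: R3 + R4 = 51.54 Ω appears in parallel with R2.
R2 ‖ (R3+R4) = 11.92 Ω.
V_A = 29.9 × 11.92/(58.9 + 11.92) = 5.031 mV.
V_B = V_A × 0.9022 = 4.539 mV.

V_B ≈ 4.54 mV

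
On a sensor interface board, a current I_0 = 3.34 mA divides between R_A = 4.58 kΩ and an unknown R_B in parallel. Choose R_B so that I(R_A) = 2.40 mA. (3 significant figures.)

R_B ≈ 11.7 kΩ

The fraction through R_A equals R_B/(R_A+R_B).
2.40/3.34 = R_B/(R_A + R_B) → R_B = R_A · (0.7186)/(1 − 0.7186) = 4.58 × 2.553 = 11.69 kΩ.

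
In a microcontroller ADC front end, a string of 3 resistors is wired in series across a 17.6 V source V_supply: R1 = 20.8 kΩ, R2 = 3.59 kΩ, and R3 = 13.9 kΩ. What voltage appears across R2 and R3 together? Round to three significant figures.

V ≈ 8.04 V

ΣR = 20.8 + 3.59 + 13.9 = 38.29 kΩ.
R_{R2..R3} = 3.59 + 13.9 = 17.49 kΩ.
Voltage divider: V = V_supply · (17.49 / 38.29) = 17.6 × 0.4568 = 8.039 V.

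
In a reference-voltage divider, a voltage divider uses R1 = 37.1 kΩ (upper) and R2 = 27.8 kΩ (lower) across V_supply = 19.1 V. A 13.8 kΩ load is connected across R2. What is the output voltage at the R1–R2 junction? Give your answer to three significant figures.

V_out ≈ 3.80 V

First combine the lower leg with the load: R2 ‖ R_L = 9.222 kΩ.
Voltage divider with the loaded lower leg: V_out = 19.1 × 9.222/(37.1 + 9.222) = 19.1 × 0.1991 = 3.803 V.
(Unloaded it would be 8.18 V; the load pulls it down.)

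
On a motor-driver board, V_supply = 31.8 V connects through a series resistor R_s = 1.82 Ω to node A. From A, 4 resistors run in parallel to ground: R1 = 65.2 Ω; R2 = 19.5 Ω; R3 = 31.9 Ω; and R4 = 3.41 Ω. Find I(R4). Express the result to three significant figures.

Parallel bank: R_p = 1/(1/65.2 + 1/19.5 + 1/31.9 + 1/3.41) = 2.556 Ω.
V_A by voltage divider: V_A = 31.8 × 2.556/(1.82 + 2.556) = 18.57 V.
Branch current I = V_A/R4 = 18.57/3.41 = 5.447 A.

I ≈ 5.45 A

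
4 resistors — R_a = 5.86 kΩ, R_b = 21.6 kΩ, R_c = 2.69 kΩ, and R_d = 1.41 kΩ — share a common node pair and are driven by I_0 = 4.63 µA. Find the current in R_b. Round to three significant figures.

I ≈ 0.165 µA

ΣG = 1/5.86 + 1/21.6 + 1/2.69 + 1/1.41 = 1.298.
By the current-divider rule, I = I_0 · G_k/ΣG = 4.63 × 0.03567 = 0.1652 µA.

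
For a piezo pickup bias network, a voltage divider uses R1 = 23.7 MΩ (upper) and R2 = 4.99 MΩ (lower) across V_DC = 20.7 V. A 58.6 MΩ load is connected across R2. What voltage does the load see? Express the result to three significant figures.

First combine the lower leg with the load: R2 ‖ R_L = 4.598 MΩ.
Now apply the divider: V_out = 20.7 × 0.1625 = 3.364 V.

V_out ≈ 3.36 V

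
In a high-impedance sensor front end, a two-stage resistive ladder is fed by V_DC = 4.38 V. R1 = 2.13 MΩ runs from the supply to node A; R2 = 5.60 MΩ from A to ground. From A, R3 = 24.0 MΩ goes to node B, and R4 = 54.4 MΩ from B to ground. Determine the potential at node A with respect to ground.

V_A ≈ 3.11 V

Looking into the second stage from A: R3 + R4 = 78.40 MΩ appears in parallel with R2.
R2 ‖ (R3+R4) = 5.227 MΩ.
V_A = 4.38 × 5.227/(2.13 + 5.227) = 3.112 V.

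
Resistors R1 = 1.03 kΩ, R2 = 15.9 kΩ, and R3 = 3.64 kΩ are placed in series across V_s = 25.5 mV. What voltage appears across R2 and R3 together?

V ≈ 24.2 mV

Total series resistance ΣR = 1.03 + 15.9 + 3.64 = 20.57 kΩ.
R_{R2..R3} = 15.9 + 3.64 = 19.54 kΩ.
Voltage divider: V = V_s · (19.54 / 20.57) = 25.5 × 0.9499 = 24.22 mV.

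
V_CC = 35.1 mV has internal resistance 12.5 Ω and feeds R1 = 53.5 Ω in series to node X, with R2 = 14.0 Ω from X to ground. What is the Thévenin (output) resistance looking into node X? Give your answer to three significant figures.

R_th ≈ 11.6 Ω

R1' = 12.5 + 53.5 = 66.00 Ω (source resistance + R1).
Zeroing V_CC shorts the top of R1' to ground, so R_th = R1' ‖ R2 = 11.55 Ω.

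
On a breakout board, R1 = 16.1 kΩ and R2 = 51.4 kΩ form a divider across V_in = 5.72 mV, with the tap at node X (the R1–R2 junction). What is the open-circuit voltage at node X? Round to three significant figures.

With X open, the divider is unloaded: V_th = 5.72 × 51.4/67.50 = 4.356 mV.

V_th ≈ 4.36 mV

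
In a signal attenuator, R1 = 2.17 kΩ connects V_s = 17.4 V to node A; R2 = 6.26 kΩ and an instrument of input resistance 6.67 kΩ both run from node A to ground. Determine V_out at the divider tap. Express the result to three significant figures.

R2 ‖ R_L = (6.26 × 6.67)/(6.26 + 6.67) = 3.229 kΩ.
Now apply the divider: V_out = 17.4 × 0.5981 = 10.41 V.

V_out ≈ 10.4 V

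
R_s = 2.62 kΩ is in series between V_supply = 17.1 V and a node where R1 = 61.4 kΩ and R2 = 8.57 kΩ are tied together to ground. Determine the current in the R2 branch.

I ≈ 1.48 mA

Parallel bank: R_p = 1/(1/61.4 + 1/8.57) = 7.520 kΩ.
V_A by voltage divider: V_A = 17.1 × 7.520/(2.62 + 7.520) = 12.68 V.
I(R2) = V_A / R2 = 12.68/8.57 = 1.480 mA.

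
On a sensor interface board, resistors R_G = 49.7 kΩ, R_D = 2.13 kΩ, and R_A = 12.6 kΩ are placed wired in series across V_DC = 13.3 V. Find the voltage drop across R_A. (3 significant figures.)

ΣR = 49.7 + 2.13 + 12.6 = 64.43 kΩ.
Voltage divider: V = V_DC · (12.60 / 64.43) = 13.3 × 0.1956 = 2.601 V.

V ≈ 2.60 V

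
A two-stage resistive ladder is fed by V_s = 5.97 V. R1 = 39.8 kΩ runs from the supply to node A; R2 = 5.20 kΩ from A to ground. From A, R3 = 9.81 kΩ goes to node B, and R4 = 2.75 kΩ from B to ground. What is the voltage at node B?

V_B ≈ 0.111 V

Node A sees R2 in parallel with the series input of stage 2, R3 + R4 = 12.56 kΩ.
R2 ‖ (R3+R4) = 3.677 kΩ.
So V_A = 5.97 × 0.08458 = 0.5050 V.
Then the unloaded second divider: V_B = V_A × R4/(R3+R4) = 0.5050 × 0.2189 = 0.1106 V.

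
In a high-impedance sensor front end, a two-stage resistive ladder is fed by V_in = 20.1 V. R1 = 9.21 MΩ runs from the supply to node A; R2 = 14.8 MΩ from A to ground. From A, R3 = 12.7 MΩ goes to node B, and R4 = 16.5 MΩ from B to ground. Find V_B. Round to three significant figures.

V_B ≈ 5.86 V

Node A sees R2 in parallel with the series input of stage 2, R3 + R4 = 29.20 MΩ.
Effective lower resistance at A: R2 ‖ 29.20 = 9.822 MΩ.
First divider: V_A = V_in · 9.822/(9.21 + 9.822) = 10.37 V.
Then the unloaded second divider: V_B = V_A × R4/(R3+R4) = 10.37 × 0.5651 = 5.861 V.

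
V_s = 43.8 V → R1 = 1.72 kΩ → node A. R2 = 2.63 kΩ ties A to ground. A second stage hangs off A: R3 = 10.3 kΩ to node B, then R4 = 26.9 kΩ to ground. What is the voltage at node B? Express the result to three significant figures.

V_B ≈ 18.6 V

The second stage (R3 + R4 = 37.20 kΩ) loads node A in parallel with R2.
R2 ‖ (R3+R4) = 2.456 kΩ.
So V_A = 43.8 × 0.5882 = 25.76 V.
Then the unloaded second divider: V_B = V_A × R4/(R3+R4) = 25.76 × 0.7231 = 18.63 V.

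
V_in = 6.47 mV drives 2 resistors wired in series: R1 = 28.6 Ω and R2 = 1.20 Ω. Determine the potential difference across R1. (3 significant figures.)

Series total: ΣR = 28.6 + 1.20 = 29.80 Ω.
V = V_in · R/ΣR = 6.47 × 0.9597 = 6.209 mV.

V ≈ 6.21 mV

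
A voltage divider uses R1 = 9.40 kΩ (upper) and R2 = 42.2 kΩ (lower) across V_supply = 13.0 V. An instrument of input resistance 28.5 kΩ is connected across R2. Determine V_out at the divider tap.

V_out ≈ 8.37 V

The load sits in parallel with R2, giving an effective lower resistance R2' = R2·R_L/(R2+R_L) = 17.01 kΩ.
Voltage divider with the loaded lower leg: V_out = 13.0 × 17.01/(9.40 + 17.01) = 13.0 × 0.6441 = 8.373 V.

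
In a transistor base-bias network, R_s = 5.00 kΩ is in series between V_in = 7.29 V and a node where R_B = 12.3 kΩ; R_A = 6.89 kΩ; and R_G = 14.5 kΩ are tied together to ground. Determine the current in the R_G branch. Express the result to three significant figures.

Equivalent of the parallel group: R_p = 3.385 kΩ.
V_A by voltage divider: V_A = 7.29 × 3.385/(5.00 + 3.385) = 2.943 V.
Branch current I = V_A/R_G = 2.943/14.5 = 0.2030 mA.

I ≈ 0.203 mA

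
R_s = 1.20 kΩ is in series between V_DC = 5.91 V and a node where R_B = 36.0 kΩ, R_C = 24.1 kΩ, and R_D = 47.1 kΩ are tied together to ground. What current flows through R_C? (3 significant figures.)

Combine the parallel branches: R_p = (1/36.0 + 1/24.1 + 1/47.1)⁻¹ = 11.05 kΩ.
Node voltage V_A = V_DC · R_p/(R_s + R_p) = 5.91 × 0.9020 = 5.331 V.
I(R_C) = V_A / R_C = 5.331/24.1 = 0.2212 mA.

I ≈ 0.221 mA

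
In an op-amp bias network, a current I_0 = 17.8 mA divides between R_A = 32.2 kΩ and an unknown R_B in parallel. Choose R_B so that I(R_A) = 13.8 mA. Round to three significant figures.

In a two-way split, I_A/I_0 = R_B/(R_A + R_B).
With f = 0.7753, R_B = R_A · f/(1−f) = 32.2 × 3.450 = 111.1 kΩ.

R_B ≈ 111 kΩ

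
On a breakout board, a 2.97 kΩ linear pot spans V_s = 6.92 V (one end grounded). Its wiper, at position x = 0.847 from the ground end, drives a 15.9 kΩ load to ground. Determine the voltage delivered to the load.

The pot divides into 0.4544 kΩ above the wiper and 2.516 kΩ below.
R_L loads the lower segment: effective lower R = 2.172 kΩ.
V_out = 6.92 × 2.172/(0.4544 + 2.172) = 5.723 V.

V_out ≈ 5.72 V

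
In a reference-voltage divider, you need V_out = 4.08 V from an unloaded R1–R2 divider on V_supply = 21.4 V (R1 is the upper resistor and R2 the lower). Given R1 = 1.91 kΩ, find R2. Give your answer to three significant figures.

Required fraction k = V_out/V_supply = 0.1907.
R2 = R1 · 0.1907/(1 − 0.1907) = 0.4499 kΩ.

R2 ≈ 0.450 kΩ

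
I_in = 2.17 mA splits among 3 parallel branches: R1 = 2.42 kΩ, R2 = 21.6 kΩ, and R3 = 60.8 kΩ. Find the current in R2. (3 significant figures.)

I ≈ 0.211 mA

Conductances: ΣG = 1/2.42 + 1/21.6 + 1/60.8 = 0.4760 (1/kΩ).
By the current-divider rule, I = I_in · G_k/ΣG = 2.17 × 0.09727 = 0.2111 mA.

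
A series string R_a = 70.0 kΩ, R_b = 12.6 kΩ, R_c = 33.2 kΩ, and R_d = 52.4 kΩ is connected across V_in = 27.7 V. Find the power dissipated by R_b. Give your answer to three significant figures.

P ≈ 0.342 mW

ΣR = 168.2 kΩ → I = 27.7/168.2 = 0.1647 mA.
P = I²R = 0.02712 × 12.6 = 0.3417 mW.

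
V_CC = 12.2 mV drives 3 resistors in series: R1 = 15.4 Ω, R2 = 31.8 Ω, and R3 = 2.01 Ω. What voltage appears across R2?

ΣR = 15.4 + 31.8 + 2.01 = 49.21 Ω.
V = V_CC · R/ΣR = 12.2 × 0.6462 = 7.884 mV.

V ≈ 7.88 mV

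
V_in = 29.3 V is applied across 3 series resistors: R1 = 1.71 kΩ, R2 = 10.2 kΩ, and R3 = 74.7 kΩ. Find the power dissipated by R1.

P ≈ 0.196 mW

Series current I = V_in/ΣR = 29.3/86.61 = 0.3383 mA.
P(R1) = I²·R1 = (0.3383)² × 1.71 = 0.1957 mW.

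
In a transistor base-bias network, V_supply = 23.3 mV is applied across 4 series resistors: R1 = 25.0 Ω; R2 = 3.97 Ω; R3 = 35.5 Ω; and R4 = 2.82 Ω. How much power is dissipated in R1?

P ≈ 3.00 µW

ΣR = 67.29 Ω → I = 23.3/67.29 = 0.3463 mA.
V(R1) = I·R = 8.657 mV; P = V·I = 8.657 × 0.3463 = 2.997 µW.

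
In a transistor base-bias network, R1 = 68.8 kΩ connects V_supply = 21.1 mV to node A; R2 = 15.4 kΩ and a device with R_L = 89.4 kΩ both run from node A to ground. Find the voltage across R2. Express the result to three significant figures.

First combine the lower leg with the load: R2 ‖ R_L = 13.14 kΩ.
Then V_out = V_supply · R2'/(R1 + R2') = 21.1 × 13.14/81.94 = 3.383 mV.
(Unloaded it would be 3.86 mV; the load pulls it down.)

V_out ≈ 3.38 mV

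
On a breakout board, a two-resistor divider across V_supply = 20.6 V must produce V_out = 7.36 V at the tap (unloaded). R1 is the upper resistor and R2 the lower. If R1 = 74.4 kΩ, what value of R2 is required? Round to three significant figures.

The divider ratio is R2/(R1+R2) = 7.36/20.6 = 0.3573.
R2 = R1 · 0.3573/(1 − 0.3573) = 41.36 kΩ.

R2 ≈ 41.4 kΩ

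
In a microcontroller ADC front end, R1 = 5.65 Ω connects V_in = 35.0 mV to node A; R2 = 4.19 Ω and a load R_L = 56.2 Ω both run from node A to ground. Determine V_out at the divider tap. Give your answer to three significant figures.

First combine the lower leg with the load: R2 ‖ R_L = 3.899 Ω.
Voltage divider with the loaded lower leg: V_out = 35.0 × 3.899/(5.65 + 3.899) = 35.0 × 0.4083 = 14.29 mV.

V_out ≈ 14.3 mV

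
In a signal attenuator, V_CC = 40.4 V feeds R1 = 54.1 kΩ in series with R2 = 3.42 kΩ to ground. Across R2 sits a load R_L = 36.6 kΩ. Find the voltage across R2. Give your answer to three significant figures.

V_out ≈ 2.21 V

The load sits in parallel with R2, giving an effective lower resistance R2' = R2·R_L/(R2+R_L) = 3.128 kΩ.
Now apply the divider: V_out = 40.4 × 0.05465 = 2.208 V.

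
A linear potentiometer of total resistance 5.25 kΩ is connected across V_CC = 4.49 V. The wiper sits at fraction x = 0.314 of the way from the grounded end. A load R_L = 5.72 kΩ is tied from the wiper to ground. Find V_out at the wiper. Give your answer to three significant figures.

The pot divides into 3.601 kΩ above the wiper and 1.649 kΩ below.
Lower segment in parallel with the load: 1.649 ‖ 5.72 = 1.280 kΩ.
V_out = 4.49 × 1.280/(3.601 + 1.280) = 1.177 V.

V_out ≈ 1.18 V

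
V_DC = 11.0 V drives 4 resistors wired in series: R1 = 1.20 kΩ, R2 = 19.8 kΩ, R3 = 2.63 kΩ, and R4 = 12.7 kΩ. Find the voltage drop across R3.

ΣR = 1.20 + 19.8 + 2.63 + 12.7 = 36.33 kΩ.
By the voltage-divider rule, V = 11.0 × 2.630/36.33 = 0.7963 V.

V ≈ 0.796 V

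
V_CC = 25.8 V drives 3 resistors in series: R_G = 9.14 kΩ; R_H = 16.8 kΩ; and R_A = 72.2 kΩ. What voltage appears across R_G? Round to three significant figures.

Total series resistance ΣR = 9.14 + 16.8 + 72.2 = 98.14 kΩ.
V = V_CC · R/ΣR = 25.8 × 0.09313 = 2.403 V.

V ≈ 2.40 V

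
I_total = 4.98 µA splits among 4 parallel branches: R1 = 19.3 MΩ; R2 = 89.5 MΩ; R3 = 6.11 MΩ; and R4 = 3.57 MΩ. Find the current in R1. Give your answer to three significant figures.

I ≈ 0.509 µA

ΣG = 1/19.3 + 1/89.5 + 1/6.11 + 1/3.57 = 0.5068.
By the current-divider rule, I = I_total · G_k/ΣG = 4.98 × 0.1022 = 0.5092 µA.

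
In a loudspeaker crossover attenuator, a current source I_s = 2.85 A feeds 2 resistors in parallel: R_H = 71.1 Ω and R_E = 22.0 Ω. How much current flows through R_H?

With just two branches, the current splits inversely with resistance.
So I = 2.85 × 22.0/93.10 = 0.6735 A.

I ≈ 0.673 A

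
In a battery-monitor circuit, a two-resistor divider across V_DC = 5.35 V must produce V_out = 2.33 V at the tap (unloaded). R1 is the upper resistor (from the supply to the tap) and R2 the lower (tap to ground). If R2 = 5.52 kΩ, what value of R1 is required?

Required fraction k = V_out/V_DC = 0.4355.
R1 = R2·(1/k − 1) = 5.52 × 1.296 = 7.155 kΩ.

R1 ≈ 7.15 kΩ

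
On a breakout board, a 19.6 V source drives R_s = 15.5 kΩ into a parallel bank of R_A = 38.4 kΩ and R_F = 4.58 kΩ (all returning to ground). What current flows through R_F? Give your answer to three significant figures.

I ≈ 0.894 mA

Parallel bank: R_p = 1/(1/38.4 + 1/4.58) = 4.092 kΩ.
V_A by voltage divider: V_A = 19.6 × 4.092/(15.5 + 4.092) = 4.094 V.
Branch current I = V_A/R_F = 4.094/4.58 = 0.8938 mA.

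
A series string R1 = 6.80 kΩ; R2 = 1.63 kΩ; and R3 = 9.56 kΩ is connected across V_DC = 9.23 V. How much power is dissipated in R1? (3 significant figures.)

P ≈ 1.79 mW

ΣR = 17.99 kΩ → I = 9.23/17.99 = 0.5131 mA.
P(R1) = I²·R1 = (0.5131)² × 6.80 = 1.790 mW.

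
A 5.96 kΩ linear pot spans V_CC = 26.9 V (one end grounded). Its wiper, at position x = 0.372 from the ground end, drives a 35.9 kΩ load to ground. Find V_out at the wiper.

V_out ≈ 9.63 V

Split the track: R_lower = x·R_p = 2.217 kΩ, R_upper = (1−x)·R_p = 3.743 kΩ.
(x·R_p) ‖ R_L = 2.088 kΩ.
Loaded-divider output: V_out = 26.9 × 0.3581 = 9.633 V.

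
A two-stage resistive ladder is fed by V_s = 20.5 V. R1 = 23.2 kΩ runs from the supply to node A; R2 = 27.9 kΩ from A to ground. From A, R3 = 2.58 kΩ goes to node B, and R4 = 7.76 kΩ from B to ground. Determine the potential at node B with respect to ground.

V_B ≈ 3.78 V

Node A sees R2 in parallel with the series input of stage 2, R3 + R4 = 10.34 kΩ.
Effective lower resistance at A: R2 ‖ 10.34 = 7.544 kΩ.
First divider: V_A = V_s · 7.544/(23.2 + 7.544) = 5.030 V.
Then the unloaded second divider: V_B = V_A × R4/(R3+R4) = 5.030 × 0.7505 = 3.775 V.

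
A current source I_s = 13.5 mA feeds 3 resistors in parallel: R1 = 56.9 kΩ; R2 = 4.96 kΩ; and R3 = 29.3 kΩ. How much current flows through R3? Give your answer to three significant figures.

Conductances: ΣG = 1/56.9 + 1/4.96 + 1/29.3 = 0.2533 (1/kΩ).
By the current-divider rule, I = I_s · G_k/ΣG = 13.5 × 0.1347 = 1.819 mA.

I ≈ 1.82 mA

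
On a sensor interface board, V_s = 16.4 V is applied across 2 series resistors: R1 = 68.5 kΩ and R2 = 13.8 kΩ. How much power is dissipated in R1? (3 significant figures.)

The common current is I = 16.4/82.30 = 0.1993 mA.
P = I²R = 0.03971 × 68.5 = 2.720 mW.

P ≈ 2.72 mW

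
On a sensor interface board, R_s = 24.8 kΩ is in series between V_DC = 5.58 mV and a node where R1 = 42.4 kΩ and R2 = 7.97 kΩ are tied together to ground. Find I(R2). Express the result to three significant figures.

Parallel bank: R_p = 1/(1/42.4 + 1/7.97) = 6.709 kΩ.
Node voltage V_A = V_DC · R_p/(R_s + R_p) = 5.58 × 0.2129 = 1.188 mV.
Branch current I = V_A/R2 = 1.188/7.97 = 0.1491 µA.
(Equivalently: I_total = 0.1771 µA, then current-divider fraction G_k/ΣG = 0.8418.)

I ≈ 0.149 µA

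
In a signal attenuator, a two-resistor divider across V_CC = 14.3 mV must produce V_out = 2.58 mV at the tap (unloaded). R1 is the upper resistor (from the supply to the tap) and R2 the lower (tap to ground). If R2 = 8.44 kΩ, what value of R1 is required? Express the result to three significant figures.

R1 ≈ 38.3 kΩ

V_out/V_CC = R2/(R1+R2) = 0.1804.
Rearranging, R1 = R2·(1−k)/k = 8.44 × 4.543 = 38.34 kΩ.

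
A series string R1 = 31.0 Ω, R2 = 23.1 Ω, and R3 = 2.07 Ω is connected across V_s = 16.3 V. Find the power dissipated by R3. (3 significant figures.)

Series current I = V_s/ΣR = 16.3/56.17 = 0.2902 A.
P(R3) = I²·R3 = (0.2902)² × 2.07 = 0.1743 W.

P ≈ 0.174 W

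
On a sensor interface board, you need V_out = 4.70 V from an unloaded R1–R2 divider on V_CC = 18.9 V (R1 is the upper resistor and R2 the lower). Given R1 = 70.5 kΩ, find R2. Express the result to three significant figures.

R2 ≈ 23.3 kΩ

V_out/V_CC = R2/(R1+R2) = 0.2487.
R2 = R1 · 0.2487/(1 − 0.2487) = 23.33 kΩ.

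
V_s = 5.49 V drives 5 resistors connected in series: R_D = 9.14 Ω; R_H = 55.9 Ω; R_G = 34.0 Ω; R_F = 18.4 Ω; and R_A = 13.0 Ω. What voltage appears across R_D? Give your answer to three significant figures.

Total series resistance ΣR = 9.14 + 55.9 + 34.0 + 18.4 + 13.0 = 130.4 Ω.
V = V_s · R/ΣR = 5.49 × 0.07007 = 0.3847 V.

V ≈ 0.385 V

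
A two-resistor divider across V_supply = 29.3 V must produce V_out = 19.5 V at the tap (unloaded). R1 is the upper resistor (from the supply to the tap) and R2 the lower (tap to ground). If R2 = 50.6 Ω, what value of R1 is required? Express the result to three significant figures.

Required fraction k = V_out/V_supply = 0.6655.
So R1 = R2 · (V_supply/V_out − 1) = 50.6 × (29.3/19.5 − 1) = 50.6 × 0.5026 = 25.43 Ω.

R1 ≈ 25.4 Ω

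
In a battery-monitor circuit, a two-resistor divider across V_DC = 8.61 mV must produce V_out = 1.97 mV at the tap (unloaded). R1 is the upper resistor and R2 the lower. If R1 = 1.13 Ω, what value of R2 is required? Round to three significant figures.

Required fraction k = V_out/V_DC = 0.2288.
R2 = R1 · 0.2288/(1 − 0.2288) = 0.3353 Ω.

R2 ≈ 0.335 Ω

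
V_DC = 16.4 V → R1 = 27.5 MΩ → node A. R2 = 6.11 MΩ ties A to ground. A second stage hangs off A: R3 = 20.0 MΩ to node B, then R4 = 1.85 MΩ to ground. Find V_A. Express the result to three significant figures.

V_A ≈ 2.43 V

Node A sees R2 in parallel with the series input of stage 2, R3 + R4 = 21.85 MΩ.
R2 ‖ (R3+R4) = 4.775 MΩ.
V_A = 16.4 × 4.775/(27.5 + 4.775) = 2.426 V.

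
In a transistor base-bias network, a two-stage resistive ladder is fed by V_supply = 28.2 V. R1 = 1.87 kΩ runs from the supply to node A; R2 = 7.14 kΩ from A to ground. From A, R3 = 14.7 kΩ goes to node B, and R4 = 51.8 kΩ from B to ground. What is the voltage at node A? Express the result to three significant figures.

Node A sees R2 in parallel with the series input of stage 2, R3 + R4 = 66.50 kΩ.
Effective lower resistance at A: R2 ‖ 66.50 = 6.448 kΩ.
First divider: V_A = V_supply · 6.448/(1.87 + 6.448) = 21.86 V.

V_A ≈ 21.9 V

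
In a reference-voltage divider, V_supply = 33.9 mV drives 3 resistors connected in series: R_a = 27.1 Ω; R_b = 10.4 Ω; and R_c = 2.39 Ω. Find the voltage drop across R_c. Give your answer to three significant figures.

V ≈ 2.03 mV

Total series resistance ΣR = 27.1 + 10.4 + 2.39 = 39.89 Ω.
V = V_supply · R/ΣR = 33.9 × 0.05991 = 2.031 mV.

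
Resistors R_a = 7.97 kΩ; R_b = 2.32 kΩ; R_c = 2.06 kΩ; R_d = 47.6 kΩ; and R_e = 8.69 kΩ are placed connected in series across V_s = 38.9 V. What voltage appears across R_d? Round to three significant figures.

ΣR = 7.97 + 2.32 + 2.06 + 47.6 + 8.69 = 68.64 kΩ.
By the voltage-divider rule, V = 38.9 × 47.60/68.64 = 26.98 V.

V ≈ 27.0 V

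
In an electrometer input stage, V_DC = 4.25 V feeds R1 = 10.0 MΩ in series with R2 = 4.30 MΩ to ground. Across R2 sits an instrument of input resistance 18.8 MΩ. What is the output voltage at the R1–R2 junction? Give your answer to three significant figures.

V_out ≈ 1.10 V

First combine the lower leg with the load: R2 ‖ R_L = 3.500 MΩ.
Voltage divider with the loaded lower leg: V_out = 4.25 × 3.500/(10.0 + 3.500) = 4.25 × 0.2592 = 1.102 V.
(Unloaded it would be 1.28 V; the load pulls it down.)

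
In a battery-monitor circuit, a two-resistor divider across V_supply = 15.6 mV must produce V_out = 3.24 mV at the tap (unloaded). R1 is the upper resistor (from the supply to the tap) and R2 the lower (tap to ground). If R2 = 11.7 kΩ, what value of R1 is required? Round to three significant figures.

R1 ≈ 44.6 kΩ

Required fraction k = V_out/V_supply = 0.2077.
Rearranging, R1 = R2·(1−k)/k = 11.7 × 3.815 = 44.63 kΩ.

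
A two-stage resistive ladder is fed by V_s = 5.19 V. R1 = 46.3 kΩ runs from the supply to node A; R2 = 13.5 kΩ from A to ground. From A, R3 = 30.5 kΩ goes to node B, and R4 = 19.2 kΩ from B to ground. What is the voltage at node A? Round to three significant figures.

Looking into the second stage from A: R3 + R4 = 49.70 kΩ appears in parallel with R2.
R2 ‖ (R3+R4) = 10.62 kΩ.
First divider: V_A = V_s · 10.62/(46.3 + 10.62) = 0.9681 V.

V_A ≈ 0.968 V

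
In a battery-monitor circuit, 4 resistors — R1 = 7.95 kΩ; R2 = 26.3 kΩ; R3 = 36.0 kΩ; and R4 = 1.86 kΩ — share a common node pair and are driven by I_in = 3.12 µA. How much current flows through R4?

I ≈ 2.30 µA

Total conductance ΣG = 1/7.95 + 1/26.3 + 1/36.0 + 1/1.86 = 0.7292 (units of 1/kΩ).
Current divider: I(R4) = I_in · G_k/ΣG = 3.12 × (0.5376/0.7292) = 3.12 × 0.7373 = 2.300 µA.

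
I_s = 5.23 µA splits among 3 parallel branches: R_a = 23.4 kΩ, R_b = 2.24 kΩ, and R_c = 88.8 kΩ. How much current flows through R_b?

I ≈ 4.67 µA

ΣG = 1/23.4 + 1/2.24 + 1/88.8 = 0.5004.
Current divider: I(R_b) = I_s · G_k/ΣG = 5.23 × (0.4464/0.5004) = 5.23 × 0.8921 = 4.666 µA.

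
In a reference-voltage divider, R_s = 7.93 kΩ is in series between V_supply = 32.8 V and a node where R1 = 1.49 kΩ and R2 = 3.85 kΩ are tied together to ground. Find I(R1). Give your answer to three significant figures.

Parallel bank: R_p = 1/(1/1.49 + 1/3.85) = 1.074 kΩ.
Node voltage V_A = V_supply · R_p/(R_s + R_p) = 32.8 × 0.1193 = 3.913 V.
I(R1) = V_A / R1 = 3.913/1.49 = 2.626 mA.

I ≈ 2.63 mA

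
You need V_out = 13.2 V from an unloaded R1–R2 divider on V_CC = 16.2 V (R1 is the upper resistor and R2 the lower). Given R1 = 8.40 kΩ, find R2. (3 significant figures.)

Required fraction k = V_out/V_CC = 0.8148.
Rearranging, R2 = R1·k/(1−k) = 8.40 × 4.400 = 36.96 kΩ.

R2 ≈ 37.0 kΩ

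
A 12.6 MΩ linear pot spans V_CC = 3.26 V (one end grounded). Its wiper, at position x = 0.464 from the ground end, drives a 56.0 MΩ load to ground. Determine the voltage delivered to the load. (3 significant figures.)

V_out ≈ 1.43 V

Split the track: R_lower = x·R_p = 5.846 MΩ, R_upper = (1−x)·R_p = 6.754 MΩ.
Lower segment in parallel with the load: 5.846 ‖ 56.0 = 5.294 MΩ.
Then V_out = V_CC · 5.294/(6.754 + 5.294) = 1.432 V.
(Unloaded: V_out = x·V_CC = 1.51 V.)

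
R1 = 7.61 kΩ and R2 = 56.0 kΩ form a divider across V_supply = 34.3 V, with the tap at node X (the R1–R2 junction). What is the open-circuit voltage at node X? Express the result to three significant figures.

V_th ≈ 30.2 V

Open-circuit (no load on X): V_th = V_supply · R2/(R1 + R2) = 34.3 × 56.0/(7.610 + 56.0) = 30.20 V.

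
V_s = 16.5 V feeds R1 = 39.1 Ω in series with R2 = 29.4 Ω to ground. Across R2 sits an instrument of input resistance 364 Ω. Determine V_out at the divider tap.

First combine the lower leg with the load: R2 ‖ R_L = 27.20 Ω.
Now apply the divider: V_out = 16.5 × 0.4103 = 6.770 V.
(Unloaded it would be 7.08 V; the load pulls it down.)

V_out ≈ 6.77 V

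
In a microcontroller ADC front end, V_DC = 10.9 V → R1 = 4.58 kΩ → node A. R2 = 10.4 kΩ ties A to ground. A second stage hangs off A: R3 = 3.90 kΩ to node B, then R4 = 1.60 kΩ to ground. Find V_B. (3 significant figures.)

Node A sees R2 in parallel with the series input of stage 2, R3 + R4 = 5.500 kΩ.
Effective lower resistance at A: R2 ‖ 5.500 = 3.597 kΩ.
V_A = 10.9 × 3.597/(4.58 + 3.597) = 4.795 V.
Then the unloaded second divider: V_B = V_A × R4/(R3+R4) = 4.795 × 0.2909 = 1.395 V.

V_B ≈ 1.39 V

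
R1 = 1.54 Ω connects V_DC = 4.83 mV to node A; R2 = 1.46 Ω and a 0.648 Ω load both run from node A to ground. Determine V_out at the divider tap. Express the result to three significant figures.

First combine the lower leg with the load: R2 ‖ R_L = 0.4488 Ω.
Then V_out = V_DC · R2'/(R1 + R2') = 4.83 × 0.4488/1.989 = 1.090 mV.

V_out ≈ 1.09 mV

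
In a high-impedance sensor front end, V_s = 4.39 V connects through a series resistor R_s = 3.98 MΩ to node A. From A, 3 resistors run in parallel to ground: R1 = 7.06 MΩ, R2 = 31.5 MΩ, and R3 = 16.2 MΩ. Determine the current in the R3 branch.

I ≈ 0.140 µA

Equivalent of the parallel group: R_p = 4.253 MΩ.
V_A = 4.39 × 4.253/8.233 = 2.268 V.
Branch current I = V_A/R3 = 2.268/16.2 = 0.1400 µA.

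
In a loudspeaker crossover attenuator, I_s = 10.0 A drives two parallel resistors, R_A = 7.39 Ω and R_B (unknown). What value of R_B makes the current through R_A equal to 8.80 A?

R_B ≈ 54.2 Ω

The fraction through R_A equals R_B/(R_A+R_B).
With f = 0.8800, R_B = R_A · f/(1−f) = 7.39 × 7.333 = 54.19 Ω.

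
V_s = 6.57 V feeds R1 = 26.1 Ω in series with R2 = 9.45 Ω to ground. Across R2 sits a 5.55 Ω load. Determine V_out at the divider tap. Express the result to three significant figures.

V_out ≈ 0.776 V

First combine the lower leg with the load: R2 ‖ R_L = 3.496 Ω.
Then V_out = V_s · R2'/(R1 + R2') = 6.57 × 3.496/29.60 = 0.7762 V.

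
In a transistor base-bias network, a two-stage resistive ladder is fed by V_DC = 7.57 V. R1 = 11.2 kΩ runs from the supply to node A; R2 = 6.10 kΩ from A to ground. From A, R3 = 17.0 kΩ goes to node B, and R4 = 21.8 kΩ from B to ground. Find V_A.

V_A ≈ 2.42 V

The second stage (R3 + R4 = 38.80 kΩ) loads node A in parallel with R2.
Effective lower resistance at A: R2 ‖ 38.80 = 5.271 kΩ.
V_A = 7.57 × 5.271/(11.2 + 5.271) = 2.423 V.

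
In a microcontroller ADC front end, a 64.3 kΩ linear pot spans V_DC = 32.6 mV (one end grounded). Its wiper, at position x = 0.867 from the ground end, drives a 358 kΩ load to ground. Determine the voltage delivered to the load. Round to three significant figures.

V_out ≈ 27.7 mV

Split the track: R_lower = x·R_p = 55.75 kΩ, R_upper = (1−x)·R_p = 8.552 kΩ.
Lower segment in parallel with the load: 55.75 ‖ 358 = 48.24 kΩ.
Loaded-divider output: V_out = 32.6 × 0.8494 = 27.69 mV.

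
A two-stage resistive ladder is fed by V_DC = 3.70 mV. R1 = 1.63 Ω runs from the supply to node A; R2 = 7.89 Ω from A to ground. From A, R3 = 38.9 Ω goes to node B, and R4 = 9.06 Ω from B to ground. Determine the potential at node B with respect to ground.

The second stage (R3 + R4 = 47.96 Ω) loads node A in parallel with R2.
Effective lower resistance at A: R2 ‖ 47.96 = 6.775 Ω.
So V_A = 3.70 × 0.8061 = 2.982 mV.
Stage 2 is unloaded, so V_B = V_A · R4/(R3+R4) = 2.982 × 9.06/47.96 = 0.5634 mV.

V_B ≈ 0.563 mV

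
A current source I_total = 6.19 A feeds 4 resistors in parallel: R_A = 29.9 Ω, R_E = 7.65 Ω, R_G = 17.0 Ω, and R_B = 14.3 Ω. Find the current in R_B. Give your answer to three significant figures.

ΣG = 1/29.9 + 1/7.65 + 1/17.0 + 1/14.3 = 0.2929.
R_B takes the fraction G_k/ΣG = 0.06993/0.2929 = 0.2387, so I = 6.19 × 0.2387 = 1.478 A.

I ≈ 1.48 A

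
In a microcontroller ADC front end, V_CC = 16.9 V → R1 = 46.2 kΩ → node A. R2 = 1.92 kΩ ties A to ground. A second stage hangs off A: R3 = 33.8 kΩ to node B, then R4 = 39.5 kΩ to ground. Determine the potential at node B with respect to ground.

V_B ≈ 0.354 V

Looking into the second stage from A: R3 + R4 = 73.30 kΩ appears in parallel with R2.
Effective lower resistance at A: R2 ‖ 73.30 = 1.871 kΩ.
First divider: V_A = V_CC · 1.871/(46.2 + 1.871) = 0.6578 V.
Then the unloaded second divider: V_B = V_A × R4/(R3+R4) = 0.6578 × 0.5389 = 0.3545 V.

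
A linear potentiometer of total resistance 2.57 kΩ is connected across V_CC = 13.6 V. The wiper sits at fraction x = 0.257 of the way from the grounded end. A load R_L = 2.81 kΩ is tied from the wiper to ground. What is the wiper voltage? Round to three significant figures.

V_out ≈ 2.98 V

The pot divides into 1.910 kΩ above the wiper and 0.6605 kΩ below.
R_L loads the lower segment: effective lower R = 0.5348 kΩ.
Loaded-divider output: V_out = 13.6 × 0.2188 = 2.976 V.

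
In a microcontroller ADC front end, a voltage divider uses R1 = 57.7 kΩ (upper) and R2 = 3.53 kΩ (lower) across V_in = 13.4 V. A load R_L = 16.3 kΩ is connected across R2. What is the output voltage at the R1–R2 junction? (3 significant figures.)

V_out ≈ 0.642 V

First combine the lower leg with the load: R2 ‖ R_L = 2.902 kΩ.
Voltage divider with the loaded lower leg: V_out = 13.4 × 2.902/(57.7 + 2.902) = 13.4 × 0.04788 = 0.6416 V.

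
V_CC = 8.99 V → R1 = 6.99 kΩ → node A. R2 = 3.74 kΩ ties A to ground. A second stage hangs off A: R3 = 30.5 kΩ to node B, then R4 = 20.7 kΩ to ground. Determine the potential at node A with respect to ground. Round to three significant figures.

Looking into the second stage from A: R3 + R4 = 51.20 kΩ appears in parallel with R2.
Effective lower resistance at A: R2 ‖ 51.20 = 3.485 kΩ.
So V_A = 8.99 × 0.3327 = 2.991 V.

V_A ≈ 2.99 V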